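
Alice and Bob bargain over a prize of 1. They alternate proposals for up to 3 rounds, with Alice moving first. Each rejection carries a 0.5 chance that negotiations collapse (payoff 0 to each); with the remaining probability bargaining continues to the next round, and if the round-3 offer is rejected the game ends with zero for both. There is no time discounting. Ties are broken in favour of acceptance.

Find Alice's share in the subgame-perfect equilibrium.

0.75

Round 3 (Alice proposes): Bob will accept anything ≥ 0, so Alice offers 0 and keeps 1.
Round 2 (Bob proposes): rejecting gives Alice an expected 0.5 × 1 = 0.5; Bob offers that and keeps 0.5.
Round 1 (Alice proposes): rejecting gives Bob an expected 0.5 × 0.5 = 0.25; Alice offers that and keeps 0.75.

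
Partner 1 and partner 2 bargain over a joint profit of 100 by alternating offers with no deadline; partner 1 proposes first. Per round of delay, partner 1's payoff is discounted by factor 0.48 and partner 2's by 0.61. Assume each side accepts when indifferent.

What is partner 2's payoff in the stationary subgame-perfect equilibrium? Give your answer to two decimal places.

44.85

In a stationary SPE each proposer offers the other exactly their discounted continuation value.
If partner 1 keeps x when proposing and partner 2 keeps y when proposing, then x = 100 − 0.61y and y = 100 − 0.48x.
Solving: x = 100(1 − 0.61) / (1 − 0.48·0.61) = 39 / 0.7072 ≈ 55.1471.
Partner 2 gets 100 − 55.1471 ≈ 44.8529.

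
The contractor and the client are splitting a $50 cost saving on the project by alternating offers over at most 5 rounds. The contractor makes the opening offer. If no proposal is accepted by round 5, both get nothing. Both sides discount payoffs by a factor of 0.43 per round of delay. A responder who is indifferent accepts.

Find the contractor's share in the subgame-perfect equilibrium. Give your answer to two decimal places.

35.48

Work backward from the last round.
Round 5 (the contractor proposes): rejection yields 0 for the client; the contractor offers 0 and keeps 50.
Round 4 (the client proposes): the contractor can get 50 next round, worth 0.43 × 50 = 21.5 now, so the client offers 21.5, keeping 28.5.
Round 3 (the contractor proposes): the client can get 28.5 next round, worth 0.43 × 28.5 = 12.255 now, so the contractor offers 12.255, keeping 37.745.
Round 2 (the client proposes): the contractor can get 37.745 next round, worth 0.43 × 37.745 = 16.23035 now. The client offers 16.23035 and keeps 50 − 16.23035 = 33.76965.
Round 1 (the contractor proposes): the client can get 33.76965 next round, worth 0.43 × 33.76965 = 14.5209495 now; the contractor offers that and keeps 35.4790505.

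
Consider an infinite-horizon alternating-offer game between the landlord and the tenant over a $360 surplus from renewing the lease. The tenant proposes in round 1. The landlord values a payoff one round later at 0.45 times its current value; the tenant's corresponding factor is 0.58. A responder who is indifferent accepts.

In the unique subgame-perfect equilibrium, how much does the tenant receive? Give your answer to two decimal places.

267.93

Let x be the tenant's share when the tenant proposes and y be the landlord's share when the landlord proposes.
The landlord accepts iff offered ≥ 0.45·y, so x = 360 − 0.45y. Symmetrically y = 360 − 0.58x.
Substituting: x = 360 − 0.45(360 − 0.58x), giving x(1 − 0.58·0.45) = 360(1 − 0.45).
So x = 360 × 0.55 / 0.739 ≈ 267.9296, and the landlord receives 360 − x ≈ 92.0704.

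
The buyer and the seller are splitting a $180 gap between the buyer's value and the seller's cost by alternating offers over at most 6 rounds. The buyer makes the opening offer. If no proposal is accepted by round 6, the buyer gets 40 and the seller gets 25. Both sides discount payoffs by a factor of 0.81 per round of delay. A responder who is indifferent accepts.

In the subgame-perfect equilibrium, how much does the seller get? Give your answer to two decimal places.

Round 6 (the seller proposes): the buyer gets 40 if talks fail, so the seller offers 40 and keeps 140.
Round 5 (the buyer proposes): the seller can get 140 next round, worth 0.81 × 140 = 113.4 now. The buyer offers 113.4 and keeps 180 − 113.4 = 66.6.
Round 4 (the seller proposes): the buyer can get 66.6 next round, worth 0.81 × 66.6 = 53.946 now. The seller offers 53.946 and keeps 180 − 53.946 = 126.054.
Round 3 (the buyer proposes): the seller can get 126.054 next round, worth 0.81 × 126.054 = 102.10374 now, so the buyer offers 102.10374, keeping 77.89626.
Round 2 (the seller proposes): the buyer can get 77.89626 next round, worth 0.81 × 77.89626 = 63.0959706 now, so the seller offers 63.0959706, keeping 116.9040294.
Round 1 (the buyer proposes): the seller can get 116.9040294 next round, worth 0.81 × 116.9040294 = 94.692263814 now; the buyer offers that and keeps 85.307736186.

94.69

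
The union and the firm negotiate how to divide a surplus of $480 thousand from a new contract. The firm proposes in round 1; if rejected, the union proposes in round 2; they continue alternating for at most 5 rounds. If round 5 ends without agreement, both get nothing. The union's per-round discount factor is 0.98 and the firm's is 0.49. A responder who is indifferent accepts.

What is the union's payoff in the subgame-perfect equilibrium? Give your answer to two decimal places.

355.11

Round 5 (the firm proposes): the union will accept anything ≥ 0, so the firm offers 0 and keeps 480.
Round 4 (the union proposes): the firm can get 480 next round, worth 0.49 × 480 = 235.2 now. The union offers 235.2 and keeps 480 − 235.2 = 244.8.
Round 3 (the firm proposes): the union can get 244.8 next round, worth 0.98 × 244.8 = 239.904 now. The firm offers 239.904 and keeps 480 − 239.904 = 240.096.
Round 2 (the union proposes): the firm can get 240.096 next round, worth 0.49 × 240.096 = 117.64704 now. The union offers 117.64704 and keeps 480 − 117.64704 = 362.35296.
Round 1 (the firm proposes): the union can get 362.35296 next round, worth 0.98 × 362.35296 = 355.1059008 now, so the firm offers 355.1059008, keeping 124.8940992.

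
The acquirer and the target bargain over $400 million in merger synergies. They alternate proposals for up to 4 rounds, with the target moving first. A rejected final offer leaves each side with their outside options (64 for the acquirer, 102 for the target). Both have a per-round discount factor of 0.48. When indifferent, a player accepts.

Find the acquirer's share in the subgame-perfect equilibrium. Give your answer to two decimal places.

132.80

By backward induction:
Round 4 (the acquirer proposes): the target gets 102 if talks fail, so the acquirer offers 102 and keeps 298.
Round 3 (the target proposes): the acquirer can get 298 next round, worth 0.48 × 298 = 143.04 now. The target offers 143.04 and keeps 400 − 143.04 = 256.96.
Round 2 (the acquirer proposes): the target can get 256.96 next round, worth 0.48 × 256.96 = 123.3408 now, so the acquirer offers 123.3408, keeping 276.6592.
Round 1 (the target proposes): the acquirer can get 276.6592 next round, worth 0.48 × 276.6592 = 132.796416 now. The target offers 132.796416 and keeps 400 − 132.796416 = 267.203584.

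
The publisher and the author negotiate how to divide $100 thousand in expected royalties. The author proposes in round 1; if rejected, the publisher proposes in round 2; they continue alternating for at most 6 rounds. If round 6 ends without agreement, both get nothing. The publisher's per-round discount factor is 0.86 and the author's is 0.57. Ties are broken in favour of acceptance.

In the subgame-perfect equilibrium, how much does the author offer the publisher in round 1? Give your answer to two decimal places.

Work backward from the last round.
Round 6 (the publisher proposes): rejection yields 0 for the author; the publisher offers 0 and keeps 100.
Round 5 (the author proposes): the publisher can get 100 next round, worth 0.86 × 100 = 86 now; the author offers that and keeps 14.
Round 4 (the publisher proposes): the author can get 14 next round, worth 0.57 × 14 = 7.98 now; the publisher offers that and keeps 92.02.
Round 3 (the author proposes): the publisher can get 92.02 next round, worth 0.86 × 92.02 = 79.1372 now; the author offers that and keeps 20.8628.
Round 2 (the publisher proposes): the author can get 20.8628 next round, worth 0.57 × 20.8628 = 11.891796 now. The publisher offers 11.891796 and keeps 100 − 11.891796 = 88.108204.
Round 1 (the author proposes): the publisher can get 88.108204 next round, worth 0.86 × 88.108204 = 75.77305544 now, so the author offers 75.77305544, keeping 24.22694456.

75.77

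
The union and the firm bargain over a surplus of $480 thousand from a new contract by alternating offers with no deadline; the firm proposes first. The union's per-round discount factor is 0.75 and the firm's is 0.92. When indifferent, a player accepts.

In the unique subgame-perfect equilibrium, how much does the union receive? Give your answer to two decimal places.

92.90

When the firm proposes, the union accepts any offer worth at least 0.75 times what the union would get by proposing next round; and vice versa.
This gives x = 480 − 0.75y and y = 480 − 0.92x, where x and y are each side's share when it proposes.
Hence (1 − 0.75·0.92)x = 480(1 − 0.75), i.e. 0.31·x = 120.
x ≈ 387.0968; the union's share is 480 − x ≈ 92.9032.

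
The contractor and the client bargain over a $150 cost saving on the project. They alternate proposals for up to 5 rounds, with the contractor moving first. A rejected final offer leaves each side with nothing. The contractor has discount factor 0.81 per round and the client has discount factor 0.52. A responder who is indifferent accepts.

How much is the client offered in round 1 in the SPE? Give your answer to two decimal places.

21.06

Round 5 (the contractor proposes): the client will accept anything ≥ 0, so the contractor offers 0 and keeps 150.
Round 4 (the client proposes): the contractor can get 150 next round, worth 0.81 × 150 = 121.5 now, so the client offers 121.5, keeping 28.5.
Round 3 (the contractor proposes): the client can get 28.5 next round, worth 0.52 × 28.5 = 14.82 now. The contractor offers 14.82 and keeps 150 − 14.82 = 135.18.
Round 2 (the client proposes): the contractor can get 135.18 next round, worth 0.81 × 135.18 = 109.4958 now. The client offers 109.4958 and keeps 150 − 109.4958 = 40.5042.
Round 1 (the contractor proposes): the client can get 40.5042 next round, worth 0.52 × 40.5042 = 21.062184 now. The contractor offers 21.062184 and keeps 150 − 21.062184 = 128.937816.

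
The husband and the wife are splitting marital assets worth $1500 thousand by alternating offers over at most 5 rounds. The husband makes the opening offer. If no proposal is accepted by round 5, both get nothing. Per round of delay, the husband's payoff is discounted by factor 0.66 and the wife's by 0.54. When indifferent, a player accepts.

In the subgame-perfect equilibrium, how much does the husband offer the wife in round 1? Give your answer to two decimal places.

373.55

By backward induction:
Round 5 (the husband proposes): rejection yields 0 for the wife; the husband offers 0 and keeps 1500.
Round 4 (the wife proposes): the husband can get 1500 next round, worth 0.66 × 1500 = 990 now, so the wife offers 990, keeping 510.
Round 3 (the husband proposes): the wife can get 510 next round, worth 0.54 × 510 = 275.4 now, so the husband offers 275.4, keeping 1224.6.
Round 2 (the wife proposes): the husband can get 1224.6 next round, worth 0.66 × 1224.6 = 808.236 now, so the wife offers 808.236, keeping 691.764.
Round 1 (the husband proposes): the wife can get 691.764 next round, worth 0.54 × 691.764 = 373.55256 now, so the husband offers 373.55256, keeping 1126.44744.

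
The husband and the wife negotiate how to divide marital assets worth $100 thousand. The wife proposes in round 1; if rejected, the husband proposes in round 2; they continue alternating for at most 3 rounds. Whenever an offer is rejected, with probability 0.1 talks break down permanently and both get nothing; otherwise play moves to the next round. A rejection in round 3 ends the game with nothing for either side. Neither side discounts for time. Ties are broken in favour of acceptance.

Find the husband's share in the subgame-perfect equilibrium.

By backward induction:
Round 3 (the wife proposes): rejection yields 0 for the husband; the wife offers 0 and keeps 100.
Round 2 (the husband proposes): rejecting gives the wife an expected 0.9 × 100 = 90; the husband offers that and keeps 10.
Round 1 (the wife proposes): rejecting gives the husband an expected 0.9 × 10 = 9, so the wife offers 9, keeping 91.

9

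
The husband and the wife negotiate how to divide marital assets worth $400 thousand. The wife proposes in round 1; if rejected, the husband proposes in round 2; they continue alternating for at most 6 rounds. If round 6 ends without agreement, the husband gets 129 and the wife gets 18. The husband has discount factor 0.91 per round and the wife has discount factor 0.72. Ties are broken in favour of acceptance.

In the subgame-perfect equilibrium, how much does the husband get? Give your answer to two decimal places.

Round 6 (the husband proposes): the wife gets 18 if talks fail, so the husband offers 18 and keeps 382.
Round 5 (the wife proposes): the husband can get 382 next round, worth 0.91 × 382 = 347.62 now. The wife offers 347.62 and keeps 400 − 347.62 = 52.38.
Round 4 (the husband proposes): the wife can get 52.38 next round, worth 0.72 × 52.38 = 37.7136 now. The husband offers 37.7136 and keeps 400 − 37.7136 = 362.2864.
Round 3 (the wife proposes): the husband can get 362.2864 next round, worth 0.91 × 362.2864 = 329.680624 now. The wife offers 329.680624 and keeps 400 − 329.680624 = 70.319376.
Round 2 (the husband proposes): the wife can get 70.319376 next round, worth 0.72 × 70.319376 = 50.62995072 now. The husband offers 50.62995072 and keeps 400 − 50.62995072 = 349.37004928.
Round 1 (the wife proposes): the husband can get 349.37004928 next round, worth 0.91 × 349.37004928 = 317.9267448448 now. The wife offers 317.9267448448 and keeps 400 − 317.9267448448 = 82.0732551552.

317.93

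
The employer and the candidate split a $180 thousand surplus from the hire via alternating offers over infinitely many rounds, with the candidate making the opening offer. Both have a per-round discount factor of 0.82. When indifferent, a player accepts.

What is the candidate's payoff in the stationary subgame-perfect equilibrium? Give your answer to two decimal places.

98.90

Let x be the candidate's share when the candidate proposes and y be the employer's share when the employer proposes.
The employer accepts iff offered ≥ 0.82·y, so x = 180 − 0.82y. Symmetrically y = 180 − 0.82x.
Substituting: x = 180 − 0.82(180 − 0.82x), giving x(1 − 0.82·0.82) = 180(1 − 0.82).
So x = 180 × 0.18 / 0.3276 ≈ 98.9011, and the employer receives 180 − x ≈ 81.0989.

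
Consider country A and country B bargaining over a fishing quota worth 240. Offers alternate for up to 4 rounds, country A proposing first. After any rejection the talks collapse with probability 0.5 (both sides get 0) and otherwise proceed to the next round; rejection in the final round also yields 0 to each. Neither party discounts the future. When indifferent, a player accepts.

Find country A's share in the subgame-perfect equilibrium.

150

By backward induction:
Round 4 (country B proposes): rejection yields 0 for country A; country B offers 0 and keeps 240.
Round 3 (country A proposes): rejecting gives country B an expected 0.5 × 240 = 120; country A offers that and keeps 120.
Round 2 (country B proposes): rejecting gives country A an expected 0.5 × 120 = 60; country B offers that and keeps 180.
Round 1 (country A proposes): rejecting gives country B an expected 0.5 × 180 = 90, so country A offers 90, keeping 150.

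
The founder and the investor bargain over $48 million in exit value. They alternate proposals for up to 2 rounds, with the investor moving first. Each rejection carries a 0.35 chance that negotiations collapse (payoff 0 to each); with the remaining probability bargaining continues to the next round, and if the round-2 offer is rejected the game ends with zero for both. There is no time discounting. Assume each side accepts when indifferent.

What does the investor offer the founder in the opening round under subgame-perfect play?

31.2

Round 2 (the founder proposes): rejection yields 0 for the investor; the founder offers 0 and keeps 48.
Round 1 (the investor proposes): rejecting gives the founder an expected 0.65 × 48 = 31.2, so the investor offers 31.2, keeping 16.8.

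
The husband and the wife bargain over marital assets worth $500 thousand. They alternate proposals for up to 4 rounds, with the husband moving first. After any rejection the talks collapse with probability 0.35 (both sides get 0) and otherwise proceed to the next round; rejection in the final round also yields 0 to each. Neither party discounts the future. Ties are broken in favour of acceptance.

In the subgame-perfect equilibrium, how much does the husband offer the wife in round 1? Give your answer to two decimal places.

Round 4 (the wife proposes): the husband will accept anything ≥ 0, so the wife offers 0 and keeps 500.
Round 3 (the husband proposes): rejecting gives the wife an expected 0.65 × 500 = 325; the husband offers that and keeps 175.
Round 2 (the wife proposes): rejecting gives the husband an expected 0.65 × 175 = 113.75, so the wife offers 113.75, keeping 386.25.
Round 1 (the husband proposes): rejecting gives the wife an expected 0.65 × 386.25 = 251.0625, so the husband offers 251.0625, keeping 248.9375.

251.06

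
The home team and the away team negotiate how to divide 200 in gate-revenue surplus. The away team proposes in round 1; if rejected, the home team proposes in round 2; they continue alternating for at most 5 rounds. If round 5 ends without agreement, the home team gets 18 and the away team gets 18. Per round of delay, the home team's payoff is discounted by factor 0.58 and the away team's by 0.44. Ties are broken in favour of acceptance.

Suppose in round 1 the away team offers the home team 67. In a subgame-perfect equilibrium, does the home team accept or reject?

Reject

Round 5 (the away team proposes): the home team gets 18 if talks fail, so the away team offers 18 and keeps 182.
Round 4 (the home team proposes): the away team can get 182 next round, worth 0.44 × 182 = 80.08 now, so the home team offers 80.08, keeping 119.92.
Round 3 (the away team proposes): the home team can get 119.92 next round, worth 0.58 × 119.92 = 69.5536 now. The away team offers 69.5536 and keeps 200 − 69.5536 = 130.4464.
Round 2 (the home team proposes): the away team can get 130.4464 next round, worth 0.44 × 130.4464 = 57.396416 now. The home team offers 57.396416 and keeps 200 − 57.396416 = 142.603584.
So by rejecting in round 1, the home team gets 142.603584 next round, worth 0.58 × 142.603584 = 82.71007872 now.
Offer 67 < 82.71007872, so the home team rejects.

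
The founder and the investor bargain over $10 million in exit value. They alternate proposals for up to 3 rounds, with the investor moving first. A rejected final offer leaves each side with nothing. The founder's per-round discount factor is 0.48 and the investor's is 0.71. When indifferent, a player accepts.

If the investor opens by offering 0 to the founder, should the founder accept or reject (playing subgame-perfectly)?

Reject

Round 3 (the investor proposes): the founder will accept anything ≥ 0, so the investor offers 0 and keeps 10.
Round 2 (the founder proposes): the investor can get 10 next round, worth 0.71 × 10 = 7.1 now, so the founder offers 7.1, keeping 2.9.
So by rejecting in round 1, the founder gets 2.9 next round, worth 0.48 × 2.9 = 1.392 now.
Offer 0 < 1.392, so the founder rejects.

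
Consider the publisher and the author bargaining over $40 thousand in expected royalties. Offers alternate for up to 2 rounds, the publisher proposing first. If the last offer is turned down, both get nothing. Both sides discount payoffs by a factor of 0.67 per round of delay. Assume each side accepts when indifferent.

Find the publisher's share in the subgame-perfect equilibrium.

Round 2 (the author proposes): rejection yields 0 for the publisher; the author offers 0 and keeps 40.
Round 1 (the publisher proposes): the author can get 40 next round, worth 0.67 × 40 = 26.8 now, so the publisher offers 26.8, keeping 13.2.

13.2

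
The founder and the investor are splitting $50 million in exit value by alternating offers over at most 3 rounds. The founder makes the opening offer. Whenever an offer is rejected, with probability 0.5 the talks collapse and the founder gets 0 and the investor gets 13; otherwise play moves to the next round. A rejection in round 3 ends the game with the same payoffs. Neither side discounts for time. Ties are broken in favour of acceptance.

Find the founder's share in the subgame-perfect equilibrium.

27.75

Round 3 (the founder proposes): the investor gets 13 if talks fail, so the founder offers 13 and keeps 37.
Round 2 (the investor proposes): rejecting gives the founder an expected 0.5 × 37 = 18.5. The investor offers 18.5 and keeps 50 − 18.5 = 31.5.
Round 1 (the founder proposes): rejecting gives the investor an expected 0.5 × 31.5 + 0.5 × 13 = 22.25, so the founder offers 22.25, keeping 27.75.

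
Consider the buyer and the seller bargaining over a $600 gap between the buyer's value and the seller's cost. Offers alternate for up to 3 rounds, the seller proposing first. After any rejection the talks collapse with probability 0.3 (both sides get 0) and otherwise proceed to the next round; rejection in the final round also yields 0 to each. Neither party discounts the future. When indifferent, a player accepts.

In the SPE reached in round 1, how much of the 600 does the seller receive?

474

By backward induction:
Round 3 (the seller proposes): rejection yields 0 for the buyer; the seller offers 0 and keeps 600.
Round 2 (the buyer proposes): rejecting gives the seller an expected 0.7 × 600 = 420; the buyer offers that and keeps 180.
Round 1 (the seller proposes): rejecting gives the buyer an expected 0.7 × 180 = 126, so the seller offers 126, keeping 474.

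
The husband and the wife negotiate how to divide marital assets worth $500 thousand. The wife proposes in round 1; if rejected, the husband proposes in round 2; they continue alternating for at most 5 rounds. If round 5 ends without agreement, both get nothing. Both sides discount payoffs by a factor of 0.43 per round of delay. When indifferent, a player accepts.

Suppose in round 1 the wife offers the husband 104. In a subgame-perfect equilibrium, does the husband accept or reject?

Round 5 (the wife proposes): rejection yields 0 for the husband; the wife offers 0 and keeps 500.
Round 4 (the husband proposes): the wife can get 500 next round, worth 0.43 × 500 = 215 now. The husband offers 215 and keeps 500 − 215 = 285.
Round 3 (the wife proposes): the husband can get 285 next round, worth 0.43 × 285 = 122.55 now; the wife offers that and keeps 377.45.
Round 2 (the husband proposes): the wife can get 377.45 next round, worth 0.43 × 377.45 = 162.3035 now. The husband offers 162.3035 and keeps 500 − 162.3035 = 337.6965.
So by rejecting in round 1, the husband gets 337.6965 next round, worth 0.43 × 337.6965 = 145.209495 now.
Offer 104 < 145.209495, so the husband rejects.

Reject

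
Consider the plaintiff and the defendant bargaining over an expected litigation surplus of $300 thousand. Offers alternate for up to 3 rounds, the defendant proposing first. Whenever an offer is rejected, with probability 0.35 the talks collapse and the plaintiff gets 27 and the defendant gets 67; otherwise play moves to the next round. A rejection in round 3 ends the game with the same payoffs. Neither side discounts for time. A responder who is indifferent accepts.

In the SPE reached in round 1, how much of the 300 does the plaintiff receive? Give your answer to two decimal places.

Round 3 (the defendant proposes): the plaintiff gets 27 if talks fail, so the defendant offers 27 and keeps 273.
Round 2 (the plaintiff proposes): rejecting gives the defendant an expected 0.65 × 273 + 0.35 × 67 = 200.9; the plaintiff offers that and keeps 99.1.
Round 1 (the defendant proposes): rejecting gives the plaintiff an expected 0.65 × 99.1 + 0.35 × 27 = 73.865; the defendant offers that and keeps 226.135.

73.87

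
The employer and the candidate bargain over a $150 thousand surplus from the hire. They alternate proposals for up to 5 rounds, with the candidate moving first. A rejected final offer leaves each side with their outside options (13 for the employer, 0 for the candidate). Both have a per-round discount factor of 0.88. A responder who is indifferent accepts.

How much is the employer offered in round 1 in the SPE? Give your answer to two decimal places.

Solve by backward induction from round 5.
Round 5 (the candidate proposes): the employer gets 13 if talks fail, so the candidate offers 13 and keeps 137.
Round 4 (the employer proposes): the candidate can get 137 next round, worth 0.88 × 137 = 120.56 now; the employer offers that and keeps 29.44.
Round 3 (the candidate proposes): the employer can get 29.44 next round, worth 0.88 × 29.44 = 25.9072 now, so the candidate offers 25.9072, keeping 124.0928.
Round 2 (the employer proposes): the candidate can get 124.0928 next round, worth 0.88 × 124.0928 = 109.201664 now. The employer offers 109.201664 and keeps 150 − 109.201664 = 40.798336.
Round 1 (the candidate proposes): the employer can get 40.798336 next round, worth 0.88 × 40.798336 = 35.90253568 now, so the candidate offers 35.90253568, keeping 114.09746432.

35.90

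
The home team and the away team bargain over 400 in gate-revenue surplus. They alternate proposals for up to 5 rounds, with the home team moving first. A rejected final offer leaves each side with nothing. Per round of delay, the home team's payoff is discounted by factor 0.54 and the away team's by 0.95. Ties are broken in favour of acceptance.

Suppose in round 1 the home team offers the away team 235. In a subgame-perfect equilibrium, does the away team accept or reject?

Reject

Round 5 (the home team proposes): the away team will accept anything ≥ 0, so the home team offers 0 and keeps 400.
Round 4 (the away team proposes): the home team can get 400 next round, worth 0.54 × 400 = 216 now; the away team offers that and keeps 184.
Round 3 (the home team proposes): the away team can get 184 next round, worth 0.95 × 184 = 174.8 now; the home team offers that and keeps 225.2.
Round 2 (the away team proposes): the home team can get 225.2 next round, worth 0.54 × 225.2 = 121.608 now. The away team offers 121.608 and keeps 400 − 121.608 = 278.392.
So by rejecting in round 1, the away team gets 278.392 next round, worth 0.95 × 278.392 = 264.4724 now.
Offer 235 < 264.4724, so the away team rejects.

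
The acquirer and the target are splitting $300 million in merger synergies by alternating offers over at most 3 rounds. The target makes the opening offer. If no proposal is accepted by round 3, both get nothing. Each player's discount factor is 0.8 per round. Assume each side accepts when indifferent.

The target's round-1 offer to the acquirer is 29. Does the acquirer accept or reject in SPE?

Round 3 (the target proposes): rejection yields 0 for the acquirer; the target offers 0 and keeps 300.
Round 2 (the acquirer proposes): the target can get 300 next round, worth 0.8 × 300 = 240 now. The acquirer offers 240 and keeps 300 − 240 = 60.
So by rejecting in round 1, the acquirer gets 60 next round, worth 0.8 × 60 = 48 now.
Offer 29 < 48, so the acquirer rejects.

Reject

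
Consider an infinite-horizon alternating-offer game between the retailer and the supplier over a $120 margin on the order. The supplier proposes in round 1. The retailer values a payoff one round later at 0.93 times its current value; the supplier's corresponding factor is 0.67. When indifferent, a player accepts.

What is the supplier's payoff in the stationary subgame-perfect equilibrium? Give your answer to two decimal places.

22.29

In a stationary SPE each proposer offers the other exactly their discounted continuation value.
If the supplier keeps x when proposing and the retailer keeps y when proposing, then x = 120 − 0.93y and y = 120 − 0.67x.
Solving: x = 120(1 − 0.93) / (1 − 0.67·0.93) = 8.4 / 0.3769 ≈ 22.2871.
The retailer gets 120 − 22.2871 ≈ 97.7129.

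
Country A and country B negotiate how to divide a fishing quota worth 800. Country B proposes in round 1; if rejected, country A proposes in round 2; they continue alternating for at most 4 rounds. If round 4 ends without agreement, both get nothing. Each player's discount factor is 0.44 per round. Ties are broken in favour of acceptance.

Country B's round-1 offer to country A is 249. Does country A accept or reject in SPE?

Work out country A's continuation value if the offer is rejected.
Round 4 (country A proposes): rejection yields 0 for country B; country A offers 0 and keeps 800.
Round 3 (country B proposes): country A can get 800 next round, worth 0.44 × 800 = 352 now, so country B offers 352, keeping 448.
Round 2 (country A proposes): country B can get 448 next round, worth 0.44 × 448 = 197.12 now; country A offers that and keeps 602.88.
So by rejecting in round 1, country A gets 602.88 next round, worth 0.44 × 602.88 = 265.2672 now.
Offer 249 < 265.2672, so country A rejects.

Reject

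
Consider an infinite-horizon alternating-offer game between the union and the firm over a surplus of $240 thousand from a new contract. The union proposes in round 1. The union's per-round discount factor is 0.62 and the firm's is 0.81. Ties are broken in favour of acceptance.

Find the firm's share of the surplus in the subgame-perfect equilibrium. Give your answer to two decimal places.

148.40

In a stationary SPE each proposer offers the other exactly their discounted continuation value.
If the union keeps x when proposing and the firm keeps y when proposing, then x = 240 − 0.81y and y = 240 − 0.62x.
Solving: x = 240(1 − 0.81) / (1 − 0.62·0.81) = 45.6 / 0.4978 ≈ 91.6031.
The firm gets 240 − 91.6031 ≈ 148.3969.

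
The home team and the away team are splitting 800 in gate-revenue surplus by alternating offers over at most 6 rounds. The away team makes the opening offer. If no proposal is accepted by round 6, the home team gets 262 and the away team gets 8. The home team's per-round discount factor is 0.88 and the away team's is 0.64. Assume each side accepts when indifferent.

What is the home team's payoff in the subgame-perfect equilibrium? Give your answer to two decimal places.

Round 6 (the home team proposes): the away team gets 8 if talks fail, so the home team offers 8 and keeps 792.
Round 5 (the away team proposes): the home team can get 792 next round, worth 0.88 × 792 = 696.96 now. The away team offers 696.96 and keeps 800 − 696.96 = 103.04.
Round 4 (the home team proposes): the away team can get 103.04 next round, worth 0.64 × 103.04 = 65.9456 now; the home team offers that and keeps 734.0544.
Round 3 (the away team proposes): the home team can get 734.0544 next round, worth 0.88 × 734.0544 = 645.967872 now. The away team offers 645.967872 and keeps 800 − 645.967872 = 154.032128.
Round 2 (the home team proposes): the away team can get 154.032128 next round, worth 0.64 × 154.032128 = 98.58056192 now. The home team offers 98.58056192 and keeps 800 − 98.58056192 = 701.41943808.
Round 1 (the away team proposes): the home team can get 701.41943808 next round, worth 0.88 × 701.41943808 = 617.2491055104 now. The away team offers 617.2491055104 and keeps 800 − 617.2491055104 = 182.7508944896.

617.25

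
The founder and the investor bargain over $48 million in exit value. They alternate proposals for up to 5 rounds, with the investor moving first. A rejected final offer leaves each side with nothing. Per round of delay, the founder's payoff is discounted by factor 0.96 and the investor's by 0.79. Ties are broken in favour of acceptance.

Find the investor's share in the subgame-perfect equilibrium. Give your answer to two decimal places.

30.98

Round 5 (the investor proposes): rejection yields 0 for the founder; the investor offers 0 and keeps 48.
Round 4 (the founder proposes): the investor can get 48 next round, worth 0.79 × 48 = 37.92 now; the founder offers that and keeps 10.08.
Round 3 (the investor proposes): the founder can get 10.08 next round, worth 0.96 × 10.08 = 9.6768 now. The investor offers 9.6768 and keeps 48 − 9.6768 = 38.3232.
Round 2 (the founder proposes): the investor can get 38.3232 next round, worth 0.79 × 38.3232 = 30.275328 now, so the founder offers 30.275328, keeping 17.724672.
Round 1 (the investor proposes): the founder can get 17.724672 next round, worth 0.96 × 17.724672 = 17.01568512 now; the investor offers that and keeps 30.98431488.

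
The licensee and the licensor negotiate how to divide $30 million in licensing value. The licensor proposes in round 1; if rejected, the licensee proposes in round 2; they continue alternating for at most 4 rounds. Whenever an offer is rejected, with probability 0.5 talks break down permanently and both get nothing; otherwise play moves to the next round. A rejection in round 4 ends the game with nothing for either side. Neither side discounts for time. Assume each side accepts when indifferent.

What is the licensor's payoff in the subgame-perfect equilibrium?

18.75

Round 4 (the licensee proposes): rejection yields 0 for the licensor; the licensee offers 0 and keeps 30.
Round 3 (the licensor proposes): rejecting gives the licensee an expected 0.5 × 30 = 15, so the licensor offers 15, keeping 15.
Round 2 (the licensee proposes): rejecting gives the licensor an expected 0.5 × 15 = 7.5, so the licensee offers 7.5, keeping 22.5.
Round 1 (the licensor proposes): rejecting gives the licensee an expected 0.5 × 22.5 = 11.25. The licensor offers 11.25 and keeps 30 − 11.25 = 18.75.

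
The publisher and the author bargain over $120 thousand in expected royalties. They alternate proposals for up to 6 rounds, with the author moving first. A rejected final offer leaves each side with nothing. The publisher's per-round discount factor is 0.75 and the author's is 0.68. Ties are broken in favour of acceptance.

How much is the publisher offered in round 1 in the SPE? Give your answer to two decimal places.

Round 6 (the publisher proposes): the author will accept anything ≥ 0, so the publisher offers 0 and keeps 120.
Round 5 (the author proposes): the publisher can get 120 next round, worth 0.75 × 120 = 90 now; the author offers that and keeps 30.
Round 4 (the publisher proposes): the author can get 30 next round, worth 0.68 × 30 = 20.4 now. The publisher offers 20.4 and keeps 120 − 20.4 = 99.6.
Round 3 (the author proposes): the publisher can get 99.6 next round, worth 0.75 × 99.6 = 74.7 now, so the author offers 74.7, keeping 45.3.
Round 2 (the publisher proposes): the author can get 45.3 next round, worth 0.68 × 45.3 = 30.804 now, so the publisher offers 30.804, keeping 89.196.
Round 1 (the author proposes): the publisher can get 89.196 next round, worth 0.75 × 89.196 = 66.897 now. The author offers 66.897 and keeps 120 − 66.897 = 53.103.

66.90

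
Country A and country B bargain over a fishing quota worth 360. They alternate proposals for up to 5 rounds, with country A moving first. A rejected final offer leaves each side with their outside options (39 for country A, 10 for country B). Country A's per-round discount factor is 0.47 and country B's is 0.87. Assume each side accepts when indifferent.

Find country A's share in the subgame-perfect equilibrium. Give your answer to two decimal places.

124.46

Round 5 (country A proposes): country B gets 10 if talks fail, so country A offers 10 and keeps 350.
Round 4 (country B proposes): country A can get 350 next round, worth 0.47 × 350 = 164.5 now, so country B offers 164.5, keeping 195.5.
Round 3 (country A proposes): country B can get 195.5 next round, worth 0.87 × 195.5 = 170.085 now, so country A offers 170.085, keeping 189.915.
Round 2 (country B proposes): country A can get 189.915 next round, worth 0.47 × 189.915 = 89.26005 now; country B offers that and keeps 270.73995.
Round 1 (country A proposes): country B can get 270.73995 next round, worth 0.87 × 270.73995 = 235.5437565 now; country A offers that and keeps 124.4562435.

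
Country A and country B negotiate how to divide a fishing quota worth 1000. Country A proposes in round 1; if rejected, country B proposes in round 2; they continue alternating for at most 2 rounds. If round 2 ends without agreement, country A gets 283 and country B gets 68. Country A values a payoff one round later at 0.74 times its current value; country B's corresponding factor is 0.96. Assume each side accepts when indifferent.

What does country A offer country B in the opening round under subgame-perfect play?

Round 2 (country B proposes): country A gets 283 if talks fail, so country B offers 283 and keeps 717.
Round 1 (country A proposes): country B can get 717 next round, worth 0.96 × 717 = 688.32 now. Country A offers 688.32 and keeps 1000 − 688.32 = 311.68.

688.32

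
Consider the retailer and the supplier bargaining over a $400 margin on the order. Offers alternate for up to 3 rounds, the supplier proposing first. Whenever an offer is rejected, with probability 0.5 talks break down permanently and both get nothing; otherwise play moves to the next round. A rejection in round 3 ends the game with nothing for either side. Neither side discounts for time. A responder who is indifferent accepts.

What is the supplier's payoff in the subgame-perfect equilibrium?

300

Round 3 (the supplier proposes): rejection yields 0 for the retailer; the supplier offers 0 and keeps 400.
Round 2 (the retailer proposes): rejecting gives the supplier an expected 0.5 × 400 = 200. The retailer offers 200 and keeps 400 − 200 = 200.
Round 1 (the supplier proposes): rejecting gives the retailer an expected 0.5 × 200 = 100, so the supplier offers 100, keeping 300.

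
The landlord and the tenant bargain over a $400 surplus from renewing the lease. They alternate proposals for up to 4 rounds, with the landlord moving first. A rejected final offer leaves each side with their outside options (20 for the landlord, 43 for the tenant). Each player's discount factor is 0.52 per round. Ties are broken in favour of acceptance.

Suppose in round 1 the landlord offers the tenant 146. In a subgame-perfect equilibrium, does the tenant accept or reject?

Reject

Round 4 (the tenant proposes): the landlord gets 20 if talks fail, so the tenant offers 20 and keeps 380.
Round 3 (the landlord proposes): the tenant can get 380 next round, worth 0.52 × 380 = 197.6 now. The landlord offers 197.6 and keeps 400 − 197.6 = 202.4.
Round 2 (the tenant proposes): the landlord can get 202.4 next round, worth 0.52 × 202.4 = 105.248 now. The tenant offers 105.248 and keeps 400 − 105.248 = 294.752.
So by rejecting in round 1, the tenant gets 294.752 next round, worth 0.52 × 294.752 = 153.27104 now.
Offer 146 < 153.27104, so the tenant rejects.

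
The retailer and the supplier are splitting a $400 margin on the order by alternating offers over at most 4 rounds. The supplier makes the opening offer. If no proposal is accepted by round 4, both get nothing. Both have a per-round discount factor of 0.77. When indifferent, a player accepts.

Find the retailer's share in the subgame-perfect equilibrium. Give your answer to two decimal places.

253.45

Round 4 (the retailer proposes): the supplier will accept anything ≥ 0, so the retailer offers 0 and keeps 400.
Round 3 (the supplier proposes): the retailer can get 400 next round, worth 0.77 × 400 = 308 now. The supplier offers 308 and keeps 400 − 308 = 92.
Round 2 (the retailer proposes): the supplier can get 92 next round, worth 0.77 × 92 = 70.84 now; the retailer offers that and keeps 329.16.
Round 1 (the supplier proposes): the retailer can get 329.16 next round, worth 0.77 × 329.16 = 253.4532 now; the supplier offers that and keeps 146.5468.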